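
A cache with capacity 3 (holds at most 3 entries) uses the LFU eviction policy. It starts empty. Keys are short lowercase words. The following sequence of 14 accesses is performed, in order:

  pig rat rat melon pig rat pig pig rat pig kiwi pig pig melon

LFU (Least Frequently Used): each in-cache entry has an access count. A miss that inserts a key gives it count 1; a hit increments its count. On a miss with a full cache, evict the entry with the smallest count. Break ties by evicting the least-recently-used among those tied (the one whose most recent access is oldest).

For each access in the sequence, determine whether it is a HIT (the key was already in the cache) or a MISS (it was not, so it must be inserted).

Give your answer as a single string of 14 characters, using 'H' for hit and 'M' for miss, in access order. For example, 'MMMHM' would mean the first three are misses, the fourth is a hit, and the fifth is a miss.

LFU simulation (capacity=3):
  1. access pig: MISS. Cache: [pig(c=1)]
  2. access rat: MISS. Cache: [pig(c=1) rat(c=1)]
  3. access rat: HIT, count now 2. Cache: [pig(c=1) rat(c=2)]
  4. access melon: MISS. Cache: [pig(c=1) melon(c=1) rat(c=2)]
  5. access pig: HIT, count now 2. Cache: [melon(c=1) rat(c=2) pig(c=2)]
  6. access rat: HIT, count now 3. Cache: [melon(c=1) pig(c=2) rat(c=3)]
  7. access pig: HIT, count now 3. Cache: [melon(c=1) rat(c=3) pig(c=3)]
  8. access pig: HIT, count now 4. Cache: [melon(c=1) rat(c=3) pig(c=4)]
  9. access rat: HIT, count now 4. Cache: [melon(c=1) pig(c=4) rat(c=4)]
  10. access pig: HIT, count now 5. Cache: [melon(c=1) rat(c=4) pig(c=5)]
  11. access kiwi: MISS, evict melon(c=1). Cache: [kiwi(c=1) rat(c=4) pig(c=5)]
  12. access pig: HIT, count now 6. Cache: [kiwi(c=1) rat(c=4) pig(c=6)]
  13. access pig: HIT, count now 7. Cache: [kiwi(c=1) rat(c=4) pig(c=7)]
  14. access melon: MISS, evict kiwi(c=1). Cache: [melon(c=1) rat(c=4) pig(c=7)]
Total: 9 hits, 5 misses, 2 evictions

Answer: MMHMHHHHHHMHHM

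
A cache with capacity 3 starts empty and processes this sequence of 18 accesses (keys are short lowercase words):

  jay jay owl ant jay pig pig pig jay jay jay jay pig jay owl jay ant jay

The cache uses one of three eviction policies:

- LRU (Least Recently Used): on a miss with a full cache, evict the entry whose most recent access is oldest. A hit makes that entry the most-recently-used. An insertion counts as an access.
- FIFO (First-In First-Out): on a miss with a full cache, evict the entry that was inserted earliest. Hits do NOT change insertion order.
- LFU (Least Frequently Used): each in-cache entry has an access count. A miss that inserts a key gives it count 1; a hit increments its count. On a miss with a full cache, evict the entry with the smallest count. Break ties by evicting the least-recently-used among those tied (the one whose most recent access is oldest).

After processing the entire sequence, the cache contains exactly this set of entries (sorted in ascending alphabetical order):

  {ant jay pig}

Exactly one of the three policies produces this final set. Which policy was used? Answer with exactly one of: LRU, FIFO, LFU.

Answer: LFU

Derivation:
Simulating under each policy and comparing final sets:
  LRU: final set = {ant jay owl} -> differs
  FIFO: final set = {ant jay owl} -> differs
  LFU: final set = {ant jay pig} -> MATCHES target
Only LFU produces the target set.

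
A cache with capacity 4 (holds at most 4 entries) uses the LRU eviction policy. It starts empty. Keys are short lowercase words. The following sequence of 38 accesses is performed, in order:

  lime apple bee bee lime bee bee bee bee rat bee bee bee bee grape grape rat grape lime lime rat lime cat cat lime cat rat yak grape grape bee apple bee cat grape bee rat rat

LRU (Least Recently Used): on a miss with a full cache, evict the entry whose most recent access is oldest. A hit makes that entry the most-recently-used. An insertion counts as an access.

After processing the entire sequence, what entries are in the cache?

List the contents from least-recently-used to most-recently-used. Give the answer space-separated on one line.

LRU simulation (capacity=4):
  1. access lime: MISS. Cache (LRU->MRU): [lime]
  2. access apple: MISS. Cache (LRU->MRU): [lime apple]
  3. access bee: MISS. Cache (LRU->MRU): [lime apple bee]
  4. access bee: HIT. Cache (LRU->MRU): [lime apple bee]
  5. access lime: HIT. Cache (LRU->MRU): [apple bee lime]
  6. access bee: HIT. Cache (LRU->MRU): [apple lime bee]
  7. access bee: HIT. Cache (LRU->MRU): [apple lime bee]
  8. access bee: HIT. Cache (LRU->MRU): [apple lime bee]
  9. access bee: HIT. Cache (LRU->MRU): [apple lime bee]
  10. access rat: MISS. Cache (LRU->MRU): [apple lime bee rat]
  11. access bee: HIT. Cache (LRU->MRU): [apple lime rat bee]
  12. access bee: HIT. Cache (LRU->MRU): [apple lime rat bee]
  13. access bee: HIT. Cache (LRU->MRU): [apple lime rat bee]
  14. access bee: HIT. Cache (LRU->MRU): [apple lime rat bee]
  15. access grape: MISS, evict apple. Cache (LRU->MRU): [lime rat bee grape]
  16. access grape: HIT. Cache (LRU->MRU): [lime rat bee grape]
  17. access rat: HIT. Cache (LRU->MRU): [lime bee grape rat]
  18. access grape: HIT. Cache (LRU->MRU): [lime bee rat grape]
  19. access lime: HIT. Cache (LRU->MRU): [bee rat grape lime]
  20. access lime: HIT. Cache (LRU->MRU): [bee rat grape lime]
  21. access rat: HIT. Cache (LRU->MRU): [bee grape lime rat]
  22. access lime: HIT. Cache (LRU->MRU): [bee grape rat lime]
  23. access cat: MISS, evict bee. Cache (LRU->MRU): [grape rat lime cat]
  24. access cat: HIT. Cache (LRU->MRU): [grape rat lime cat]
  25. access lime: HIT. Cache (LRU->MRU): [grape rat cat lime]
  26. access cat: HIT. Cache (LRU->MRU): [grape rat lime cat]
  27. access rat: HIT. Cache (LRU->MRU): [grape lime cat rat]
  28. access yak: MISS, evict grape. Cache (LRU->MRU): [lime cat rat yak]
  29. access grape: MISS, evict lime. Cache (LRU->MRU): [cat rat yak grape]
  30. access grape: HIT. Cache (LRU->MRU): [cat rat yak grape]
  31. access bee: MISS, evict cat. Cache (LRU->MRU): [rat yak grape bee]
  32. access apple: MISS, evict rat. Cache (LRU->MRU): [yak grape bee apple]
  33. access bee: HIT. Cache (LRU->MRU): [yak grape apple bee]
  34. access cat: MISS, evict yak. Cache (LRU->MRU): [grape apple bee cat]
  35. access grape: HIT. Cache (LRU->MRU): [apple bee cat grape]
  36. access bee: HIT. Cache (LRU->MRU): [apple cat grape bee]
  37. access rat: MISS, evict apple. Cache (LRU->MRU): [cat grape bee rat]
  38. access rat: HIT. Cache (LRU->MRU): [cat grape bee rat]
Total: 26 hits, 12 misses, 8 evictions

Answer: cat grape bee rat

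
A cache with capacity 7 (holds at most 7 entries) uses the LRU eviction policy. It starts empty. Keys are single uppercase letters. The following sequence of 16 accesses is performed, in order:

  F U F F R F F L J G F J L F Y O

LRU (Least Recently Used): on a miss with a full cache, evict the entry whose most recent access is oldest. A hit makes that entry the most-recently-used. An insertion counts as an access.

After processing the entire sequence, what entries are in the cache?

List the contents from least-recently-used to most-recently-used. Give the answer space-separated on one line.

Answer: R G J L F Y O

Derivation:
LRU simulation (capacity=7):
  1. access F: MISS. Cache (LRU->MRU): [F]
  2. access U: MISS. Cache (LRU->MRU): [F U]
  3. access F: HIT. Cache (LRU->MRU): [U F]
  4. access F: HIT. Cache (LRU->MRU): [U F]
  5. access R: MISS. Cache (LRU->MRU): [U F R]
  6. access F: HIT. Cache (LRU->MRU): [U R F]
  7. access F: HIT. Cache (LRU->MRU): [U R F]
  8. access L: MISS. Cache (LRU->MRU): [U R F L]
  9. access J: MISS. Cache (LRU->MRU): [U R F L J]
  10. access G: MISS. Cache (LRU->MRU): [U R F L J G]
  11. access F: HIT. Cache (LRU->MRU): [U R L J G F]
  12. access J: HIT. Cache (LRU->MRU): [U R L G F J]
  13. access L: HIT. Cache (LRU->MRU): [U R G F J L]
  14. access F: HIT. Cache (LRU->MRU): [U R G J L F]
  15. access Y: MISS. Cache (LRU->MRU): [U R G J L F Y]
  16. access O: MISS, evict U. Cache (LRU->MRU): [R G J L F Y O]
Total: 8 hits, 8 misses, 1 evictions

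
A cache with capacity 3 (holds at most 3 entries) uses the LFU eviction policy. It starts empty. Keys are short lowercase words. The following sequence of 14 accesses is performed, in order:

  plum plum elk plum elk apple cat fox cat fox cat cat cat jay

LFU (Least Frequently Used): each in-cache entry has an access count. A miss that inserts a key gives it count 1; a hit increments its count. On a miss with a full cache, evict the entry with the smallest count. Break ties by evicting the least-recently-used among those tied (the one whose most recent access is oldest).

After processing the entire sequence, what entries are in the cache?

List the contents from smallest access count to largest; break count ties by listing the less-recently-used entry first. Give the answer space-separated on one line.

Answer: jay plum cat

Derivation:
LFU simulation (capacity=3):
  1. access plum: MISS. Cache: [plum(c=1)]
  2. access plum: HIT, count now 2. Cache: [plum(c=2)]
  3. access elk: MISS. Cache: [elk(c=1) plum(c=2)]
  4. access plum: HIT, count now 3. Cache: [elk(c=1) plum(c=3)]
  5. access elk: HIT, count now 2. Cache: [elk(c=2) plum(c=3)]
  6. access apple: MISS. Cache: [apple(c=1) elk(c=2) plum(c=3)]
  7. access cat: MISS, evict apple(c=1). Cache: [cat(c=1) elk(c=2) plum(c=3)]
  8. access fox: MISS, evict cat(c=1). Cache: [fox(c=1) elk(c=2) plum(c=3)]
  9. access cat: MISS, evict fox(c=1). Cache: [cat(c=1) elk(c=2) plum(c=3)]
  10. access fox: MISS, evict cat(c=1). Cache: [fox(c=1) elk(c=2) plum(c=3)]
  11. access cat: MISS, evict fox(c=1). Cache: [cat(c=1) elk(c=2) plum(c=3)]
  12. access cat: HIT, count now 2. Cache: [elk(c=2) cat(c=2) plum(c=3)]
  13. access cat: HIT, count now 3. Cache: [elk(c=2) plum(c=3) cat(c=3)]
  14. access jay: MISS, evict elk(c=2). Cache: [jay(c=1) plum(c=3) cat(c=3)]
Total: 5 hits, 9 misses, 6 evictions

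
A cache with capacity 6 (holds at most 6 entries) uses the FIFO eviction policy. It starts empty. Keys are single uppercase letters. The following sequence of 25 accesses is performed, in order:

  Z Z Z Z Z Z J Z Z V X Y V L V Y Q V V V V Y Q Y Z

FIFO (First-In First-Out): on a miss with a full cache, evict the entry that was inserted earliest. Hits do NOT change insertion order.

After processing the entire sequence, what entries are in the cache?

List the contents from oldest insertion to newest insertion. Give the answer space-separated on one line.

Answer: V X Y L Q Z

Derivation:
FIFO simulation (capacity=6):
  1. access Z: MISS. Cache (old->new): [Z]
  2. access Z: HIT. Cache (old->new): [Z]
  3. access Z: HIT. Cache (old->new): [Z]
  4. access Z: HIT. Cache (old->new): [Z]
  5. access Z: HIT. Cache (old->new): [Z]
  6. access Z: HIT. Cache (old->new): [Z]
  7. access J: MISS. Cache (old->new): [Z J]
  8. access Z: HIT. Cache (old->new): [Z J]
  9. access Z: HIT. Cache (old->new): [Z J]
  10. access V: MISS. Cache (old->new): [Z J V]
  11. access X: MISS. Cache (old->new): [Z J V X]
  12. access Y: MISS. Cache (old->new): [Z J V X Y]
  13. access V: HIT. Cache (old->new): [Z J V X Y]
  14. access L: MISS. Cache (old->new): [Z J V X Y L]
  15. access V: HIT. Cache (old->new): [Z J V X Y L]
  16. access Y: HIT. Cache (old->new): [Z J V X Y L]
  17. access Q: MISS, evict Z. Cache (old->new): [J V X Y L Q]
  18. access V: HIT. Cache (old->new): [J V X Y L Q]
  19. access V: HIT. Cache (old->new): [J V X Y L Q]
  20. access V: HIT. Cache (old->new): [J V X Y L Q]
  21. access V: HIT. Cache (old->new): [J V X Y L Q]
  22. access Y: HIT. Cache (old->new): [J V X Y L Q]
  23. access Q: HIT. Cache (old->new): [J V X Y L Q]
  24. access Y: HIT. Cache (old->new): [J V X Y L Q]
  25. access Z: MISS, evict J. Cache (old->new): [V X Y L Q Z]
Total: 17 hits, 8 misses, 2 evictions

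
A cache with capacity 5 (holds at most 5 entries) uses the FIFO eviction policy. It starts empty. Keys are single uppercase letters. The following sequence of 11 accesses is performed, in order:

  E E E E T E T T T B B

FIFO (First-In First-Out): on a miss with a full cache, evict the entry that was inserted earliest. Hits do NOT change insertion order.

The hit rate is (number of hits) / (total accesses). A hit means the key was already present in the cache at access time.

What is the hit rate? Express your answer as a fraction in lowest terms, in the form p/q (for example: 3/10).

Answer: 8/11

Derivation:
FIFO simulation (capacity=5):
  1. access E: MISS. Cache (old->new): [E]
  2. access E: HIT. Cache (old->new): [E]
  3. access E: HIT. Cache (old->new): [E]
  4. access E: HIT. Cache (old->new): [E]
  5. access T: MISS. Cache (old->new): [E T]
  6. access E: HIT. Cache (old->new): [E T]
  7. access T: HIT. Cache (old->new): [E T]
  8. access T: HIT. Cache (old->new): [E T]
  9. access T: HIT. Cache (old->new): [E T]
  10. access B: MISS. Cache (old->new): [E T B]
  11. access B: HIT. Cache (old->new): [E T B]
Total: 8 hits, 3 misses, 0 evictions

Hit rate = 8/11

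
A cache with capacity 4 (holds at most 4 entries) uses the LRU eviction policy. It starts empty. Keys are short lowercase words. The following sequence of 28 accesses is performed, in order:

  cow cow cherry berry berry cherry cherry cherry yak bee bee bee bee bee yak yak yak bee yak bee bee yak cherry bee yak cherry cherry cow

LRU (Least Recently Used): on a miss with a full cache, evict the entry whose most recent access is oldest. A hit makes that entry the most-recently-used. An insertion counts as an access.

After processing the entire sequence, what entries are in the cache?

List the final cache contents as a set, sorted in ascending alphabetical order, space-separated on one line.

Answer: bee cherry cow yak

Derivation:
LRU simulation (capacity=4):
  1. access cow: MISS. Cache (LRU->MRU): [cow]
  2. access cow: HIT. Cache (LRU->MRU): [cow]
  3. access cherry: MISS. Cache (LRU->MRU): [cow cherry]
  4. access berry: MISS. Cache (LRU->MRU): [cow cherry berry]
  5. access berry: HIT. Cache (LRU->MRU): [cow cherry berry]
  6. access cherry: HIT. Cache (LRU->MRU): [cow berry cherry]
  7. access cherry: HIT. Cache (LRU->MRU): [cow berry cherry]
  8. access cherry: HIT. Cache (LRU->MRU): [cow berry cherry]
  9. access yak: MISS. Cache (LRU->MRU): [cow berry cherry yak]
  10. access bee: MISS, evict cow. Cache (LRU->MRU): [berry cherry yak bee]
  11. access bee: HIT. Cache (LRU->MRU): [berry cherry yak bee]
  12. access bee: HIT. Cache (LRU->MRU): [berry cherry yak bee]
  13. access bee: HIT. Cache (LRU->MRU): [berry cherry yak bee]
  14. access bee: HIT. Cache (LRU->MRU): [berry cherry yak bee]
  15. access yak: HIT. Cache (LRU->MRU): [berry cherry bee yak]
  16. access yak: HIT. Cache (LRU->MRU): [berry cherry bee yak]
  17. access yak: HIT. Cache (LRU->MRU): [berry cherry bee yak]
  18. access bee: HIT. Cache (LRU->MRU): [berry cherry yak bee]
  19. access yak: HIT. Cache (LRU->MRU): [berry cherry bee yak]
  20. access bee: HIT. Cache (LRU->MRU): [berry cherry yak bee]
  21. access bee: HIT. Cache (LRU->MRU): [berry cherry yak bee]
  22. access yak: HIT. Cache (LRU->MRU): [berry cherry bee yak]
  23. access cherry: HIT. Cache (LRU->MRU): [berry bee yak cherry]
  24. access bee: HIT. Cache (LRU->MRU): [berry yak cherry bee]
  25. access yak: HIT. Cache (LRU->MRU): [berry cherry bee yak]
  26. access cherry: HIT. Cache (LRU->MRU): [berry bee yak cherry]
  27. access cherry: HIT. Cache (LRU->MRU): [berry bee yak cherry]
  28. access cow: MISS, evict berry. Cache (LRU->MRU): [bee yak cherry cow]
Total: 22 hits, 6 misses, 2 evictions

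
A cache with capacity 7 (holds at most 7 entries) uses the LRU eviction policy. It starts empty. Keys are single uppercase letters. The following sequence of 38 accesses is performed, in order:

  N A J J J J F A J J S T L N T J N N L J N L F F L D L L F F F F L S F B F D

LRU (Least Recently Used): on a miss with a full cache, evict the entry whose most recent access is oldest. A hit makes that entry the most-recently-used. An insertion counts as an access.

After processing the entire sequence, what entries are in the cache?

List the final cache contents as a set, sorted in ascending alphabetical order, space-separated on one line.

LRU simulation (capacity=7):
  1. access N: MISS. Cache (LRU->MRU): [N]
  2. access A: MISS. Cache (LRU->MRU): [N A]
  3. access J: MISS. Cache (LRU->MRU): [N A J]
  4. access J: HIT. Cache (LRU->MRU): [N A J]
  5. access J: HIT. Cache (LRU->MRU): [N A J]
  6. access J: HIT. Cache (LRU->MRU): [N A J]
  7. access F: MISS. Cache (LRU->MRU): [N A J F]
  8. access A: HIT. Cache (LRU->MRU): [N J F A]
  9. access J: HIT. Cache (LRU->MRU): [N F A J]
  10. access J: HIT. Cache (LRU->MRU): [N F A J]
  11. access S: MISS. Cache (LRU->MRU): [N F A J S]
  12. access T: MISS. Cache (LRU->MRU): [N F A J S T]
  13. access L: MISS. Cache (LRU->MRU): [N F A J S T L]
  14. access N: HIT. Cache (LRU->MRU): [F A J S T L N]
  15. access T: HIT. Cache (LRU->MRU): [F A J S L N T]
  16. access J: HIT. Cache (LRU->MRU): [F A S L N T J]
  17. access N: HIT. Cache (LRU->MRU): [F A S L T J N]
  18. access N: HIT. Cache (LRU->MRU): [F A S L T J N]
  19. access L: HIT. Cache (LRU->MRU): [F A S T J N L]
  20. access J: HIT. Cache (LRU->MRU): [F A S T N L J]
  21. access N: HIT. Cache (LRU->MRU): [F A S T L J N]
  22. access L: HIT. Cache (LRU->MRU): [F A S T J N L]
  23. access F: HIT. Cache (LRU->MRU): [A S T J N L F]
  24. access F: HIT. Cache (LRU->MRU): [A S T J N L F]
  25. access L: HIT. Cache (LRU->MRU): [A S T J N F L]
  26. access D: MISS, evict A. Cache (LRU->MRU): [S T J N F L D]
  27. access L: HIT. Cache (LRU->MRU): [S T J N F D L]
  28. access L: HIT. Cache (LRU->MRU): [S T J N F D L]
  29. access F: HIT. Cache (LRU->MRU): [S T J N D L F]
  30. access F: HIT. Cache (LRU->MRU): [S T J N D L F]
  31. access F: HIT. Cache (LRU->MRU): [S T J N D L F]
  32. access F: HIT. Cache (LRU->MRU): [S T J N D L F]
  33. access L: HIT. Cache (LRU->MRU): [S T J N D F L]
  34. access S: HIT. Cache (LRU->MRU): [T J N D F L S]
  35. access F: HIT. Cache (LRU->MRU): [T J N D L S F]
  36. access B: MISS, evict T. Cache (LRU->MRU): [J N D L S F B]
  37. access F: HIT. Cache (LRU->MRU): [J N D L S B F]
  38. access D: HIT. Cache (LRU->MRU): [J N L S B F D]
Total: 29 hits, 9 misses, 2 evictions

Answer: B D F J L N S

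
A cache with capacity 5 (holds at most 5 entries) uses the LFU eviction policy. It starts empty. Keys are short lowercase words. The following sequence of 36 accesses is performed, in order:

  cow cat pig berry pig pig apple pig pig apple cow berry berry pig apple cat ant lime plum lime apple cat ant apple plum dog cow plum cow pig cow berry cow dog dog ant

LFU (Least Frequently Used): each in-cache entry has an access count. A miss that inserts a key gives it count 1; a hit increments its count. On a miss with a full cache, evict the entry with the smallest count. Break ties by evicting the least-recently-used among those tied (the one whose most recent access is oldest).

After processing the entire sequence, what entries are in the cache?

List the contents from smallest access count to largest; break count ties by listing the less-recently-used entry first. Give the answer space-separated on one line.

Answer: ant cow berry apple pig

Derivation:
LFU simulation (capacity=5):
  1. access cow: MISS. Cache: [cow(c=1)]
  2. access cat: MISS. Cache: [cow(c=1) cat(c=1)]
  3. access pig: MISS. Cache: [cow(c=1) cat(c=1) pig(c=1)]
  4. access berry: MISS. Cache: [cow(c=1) cat(c=1) pig(c=1) berry(c=1)]
  5. access pig: HIT, count now 2. Cache: [cow(c=1) cat(c=1) berry(c=1) pig(c=2)]
  6. access pig: HIT, count now 3. Cache: [cow(c=1) cat(c=1) berry(c=1) pig(c=3)]
  7. access apple: MISS. Cache: [cow(c=1) cat(c=1) berry(c=1) apple(c=1) pig(c=3)]
  8. access pig: HIT, count now 4. Cache: [cow(c=1) cat(c=1) berry(c=1) apple(c=1) pig(c=4)]
  9. access pig: HIT, count now 5. Cache: [cow(c=1) cat(c=1) berry(c=1) apple(c=1) pig(c=5)]
  10. access apple: HIT, count now 2. Cache: [cow(c=1) cat(c=1) berry(c=1) apple(c=2) pig(c=5)]
  11. access cow: HIT, count now 2. Cache: [cat(c=1) berry(c=1) apple(c=2) cow(c=2) pig(c=5)]
  12. access berry: HIT, count now 2. Cache: [cat(c=1) apple(c=2) cow(c=2) berry(c=2) pig(c=5)]
  13. access berry: HIT, count now 3. Cache: [cat(c=1) apple(c=2) cow(c=2) berry(c=3) pig(c=5)]
  14. access pig: HIT, count now 6. Cache: [cat(c=1) apple(c=2) cow(c=2) berry(c=3) pig(c=6)]
  15. access apple: HIT, count now 3. Cache: [cat(c=1) cow(c=2) berry(c=3) apple(c=3) pig(c=6)]
  16. access cat: HIT, count now 2. Cache: [cow(c=2) cat(c=2) berry(c=3) apple(c=3) pig(c=6)]
  17. access ant: MISS, evict cow(c=2). Cache: [ant(c=1) cat(c=2) berry(c=3) apple(c=3) pig(c=6)]
  18. access lime: MISS, evict ant(c=1). Cache: [lime(c=1) cat(c=2) berry(c=3) apple(c=3) pig(c=6)]
  19. access plum: MISS, evict lime(c=1). Cache: [plum(c=1) cat(c=2) berry(c=3) apple(c=3) pig(c=6)]
  20. access lime: MISS, evict plum(c=1). Cache: [lime(c=1) cat(c=2) berry(c=3) apple(c=3) pig(c=6)]
  21. access apple: HIT, count now 4. Cache: [lime(c=1) cat(c=2) berry(c=3) apple(c=4) pig(c=6)]
  22. access cat: HIT, count now 3. Cache: [lime(c=1) berry(c=3) cat(c=3) apple(c=4) pig(c=6)]
  23. access ant: MISS, evict lime(c=1). Cache: [ant(c=1) berry(c=3) cat(c=3) apple(c=4) pig(c=6)]
  24. access apple: HIT, count now 5. Cache: [ant(c=1) berry(c=3) cat(c=3) apple(c=5) pig(c=6)]
  25. access plum: MISS, evict ant(c=1). Cache: [plum(c=1) berry(c=3) cat(c=3) apple(c=5) pig(c=6)]
  26. access dog: MISS, evict plum(c=1). Cache: [dog(c=1) berry(c=3) cat(c=3) apple(c=5) pig(c=6)]
  27. access cow: MISS, evict dog(c=1). Cache: [cow(c=1) berry(c=3) cat(c=3) apple(c=5) pig(c=6)]
  28. access plum: MISS, evict cow(c=1). Cache: [plum(c=1) berry(c=3) cat(c=3) apple(c=5) pig(c=6)]
  29. access cow: MISS, evict plum(c=1). Cache: [cow(c=1) berry(c=3) cat(c=3) apple(c=5) pig(c=6)]
  30. access pig: HIT, count now 7. Cache: [cow(c=1) berry(c=3) cat(c=3) apple(c=5) pig(c=7)]
  31. access cow: HIT, count now 2. Cache: [cow(c=2) berry(c=3) cat(c=3) apple(c=5) pig(c=7)]
  32. access berry: HIT, count now 4. Cache: [cow(c=2) cat(c=3) berry(c=4) apple(c=5) pig(c=7)]
  33. access cow: HIT, count now 3. Cache: [cat(c=3) cow(c=3) berry(c=4) apple(c=5) pig(c=7)]
  34. access dog: MISS, evict cat(c=3). Cache: [dog(c=1) cow(c=3) berry(c=4) apple(c=5) pig(c=7)]
  35. access dog: HIT, count now 2. Cache: [dog(c=2) cow(c=3) berry(c=4) apple(c=5) pig(c=7)]
  36. access ant: MISS, evict dog(c=2). Cache: [ant(c=1) cow(c=3) berry(c=4) apple(c=5) pig(c=7)]
Total: 19 hits, 17 misses, 12 evictions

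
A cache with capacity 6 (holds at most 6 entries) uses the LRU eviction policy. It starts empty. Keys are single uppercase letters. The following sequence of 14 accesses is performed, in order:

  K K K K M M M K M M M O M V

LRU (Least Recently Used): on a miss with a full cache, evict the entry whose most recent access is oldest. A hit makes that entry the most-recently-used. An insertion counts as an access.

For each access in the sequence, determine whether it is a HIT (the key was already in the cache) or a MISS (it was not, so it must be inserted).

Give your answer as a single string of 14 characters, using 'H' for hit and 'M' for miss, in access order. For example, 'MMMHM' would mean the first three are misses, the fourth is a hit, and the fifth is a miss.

Answer: MHHHMHHHHHHMHM

Derivation:
LRU simulation (capacity=6):
  1. access K: MISS. Cache (LRU->MRU): [K]
  2. access K: HIT. Cache (LRU->MRU): [K]
  3. access K: HIT. Cache (LRU->MRU): [K]
  4. access K: HIT. Cache (LRU->MRU): [K]
  5. access M: MISS. Cache (LRU->MRU): [K M]
  6. access M: HIT. Cache (LRU->MRU): [K M]
  7. access M: HIT. Cache (LRU->MRU): [K M]
  8. access K: HIT. Cache (LRU->MRU): [M K]
  9. access M: HIT. Cache (LRU->MRU): [K M]
  10. access M: HIT. Cache (LRU->MRU): [K M]
  11. access M: HIT. Cache (LRU->MRU): [K M]
  12. access O: MISS. Cache (LRU->MRU): [K M O]
  13. access M: HIT. Cache (LRU->MRU): [K O M]
  14. access V: MISS. Cache (LRU->MRU): [K O M V]
Total: 10 hits, 4 misses, 0 evictions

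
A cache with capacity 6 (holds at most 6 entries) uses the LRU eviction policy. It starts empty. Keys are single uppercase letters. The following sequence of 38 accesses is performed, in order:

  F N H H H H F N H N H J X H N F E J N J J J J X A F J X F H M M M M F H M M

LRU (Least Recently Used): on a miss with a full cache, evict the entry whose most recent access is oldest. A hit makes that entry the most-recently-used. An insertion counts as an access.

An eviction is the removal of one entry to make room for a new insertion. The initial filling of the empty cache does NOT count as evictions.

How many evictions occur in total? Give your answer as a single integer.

Answer: 3

Derivation:
LRU simulation (capacity=6):
  1. access F: MISS. Cache (LRU->MRU): [F]
  2. access N: MISS. Cache (LRU->MRU): [F N]
  3. access H: MISS. Cache (LRU->MRU): [F N H]
  4. access H: HIT. Cache (LRU->MRU): [F N H]
  5. access H: HIT. Cache (LRU->MRU): [F N H]
  6. access H: HIT. Cache (LRU->MRU): [F N H]
  7. access F: HIT. Cache (LRU->MRU): [N H F]
  8. access N: HIT. Cache (LRU->MRU): [H F N]
  9. access H: HIT. Cache (LRU->MRU): [F N H]
  10. access N: HIT. Cache (LRU->MRU): [F H N]
  11. access H: HIT. Cache (LRU->MRU): [F N H]
  12. access J: MISS. Cache (LRU->MRU): [F N H J]
  13. access X: MISS. Cache (LRU->MRU): [F N H J X]
  14. access H: HIT. Cache (LRU->MRU): [F N J X H]
  15. access N: HIT. Cache (LRU->MRU): [F J X H N]
  16. access F: HIT. Cache (LRU->MRU): [J X H N F]
  17. access E: MISS. Cache (LRU->MRU): [J X H N F E]
  18. access J: HIT. Cache (LRU->MRU): [X H N F E J]
  19. access N: HIT. Cache (LRU->MRU): [X H F E J N]
  20. access J: HIT. Cache (LRU->MRU): [X H F E N J]
  21. access J: HIT. Cache (LRU->MRU): [X H F E N J]
  22. access J: HIT. Cache (LRU->MRU): [X H F E N J]
  23. access J: HIT. Cache (LRU->MRU): [X H F E N J]
  24. access X: HIT. Cache (LRU->MRU): [H F E N J X]
  25. access A: MISS, evict H. Cache (LRU->MRU): [F E N J X A]
  26. access F: HIT. Cache (LRU->MRU): [E N J X A F]
  27. access J: HIT. Cache (LRU->MRU): [E N X A F J]
  28. access X: HIT. Cache (LRU->MRU): [E N A F J X]
  29. access F: HIT. Cache (LRU->MRU): [E N A J X F]
  30. access H: MISS, evict E. Cache (LRU->MRU): [N A J X F H]
  31. access M: MISS, evict N. Cache (LRU->MRU): [A J X F H M]
  32. access M: HIT. Cache (LRU->MRU): [A J X F H M]
  33. access M: HIT. Cache (LRU->MRU): [A J X F H M]
  34. access M: HIT. Cache (LRU->MRU): [A J X F H M]
  35. access F: HIT. Cache (LRU->MRU): [A J X H M F]
  36. access H: HIT. Cache (LRU->MRU): [A J X M F H]
  37. access M: HIT. Cache (LRU->MRU): [A J X F H M]
  38. access M: HIT. Cache (LRU->MRU): [A J X F H M]
Total: 29 hits, 9 misses, 3 evictions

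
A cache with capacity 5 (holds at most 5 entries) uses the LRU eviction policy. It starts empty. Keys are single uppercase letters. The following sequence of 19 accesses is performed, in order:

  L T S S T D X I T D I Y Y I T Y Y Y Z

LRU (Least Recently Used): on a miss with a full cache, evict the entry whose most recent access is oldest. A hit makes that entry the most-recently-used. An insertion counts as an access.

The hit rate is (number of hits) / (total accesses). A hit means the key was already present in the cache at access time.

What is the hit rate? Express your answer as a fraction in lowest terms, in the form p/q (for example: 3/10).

LRU simulation (capacity=5):
  1. access L: MISS. Cache (LRU->MRU): [L]
  2. access T: MISS. Cache (LRU->MRU): [L T]
  3. access S: MISS. Cache (LRU->MRU): [L T S]
  4. access S: HIT. Cache (LRU->MRU): [L T S]
  5. access T: HIT. Cache (LRU->MRU): [L S T]
  6. access D: MISS. Cache (LRU->MRU): [L S T D]
  7. access X: MISS. Cache (LRU->MRU): [L S T D X]
  8. access I: MISS, evict L. Cache (LRU->MRU): [S T D X I]
  9. access T: HIT. Cache (LRU->MRU): [S D X I T]
  10. access D: HIT. Cache (LRU->MRU): [S X I T D]
  11. access I: HIT. Cache (LRU->MRU): [S X T D I]
  12. access Y: MISS, evict S. Cache (LRU->MRU): [X T D I Y]
  13. access Y: HIT. Cache (LRU->MRU): [X T D I Y]
  14. access I: HIT. Cache (LRU->MRU): [X T D Y I]
  15. access T: HIT. Cache (LRU->MRU): [X D Y I T]
  16. access Y: HIT. Cache (LRU->MRU): [X D I T Y]
  17. access Y: HIT. Cache (LRU->MRU): [X D I T Y]
  18. access Y: HIT. Cache (LRU->MRU): [X D I T Y]
  19. access Z: MISS, evict X. Cache (LRU->MRU): [D I T Y Z]
Total: 11 hits, 8 misses, 3 evictions

Hit rate = 11/19

Answer: 11/19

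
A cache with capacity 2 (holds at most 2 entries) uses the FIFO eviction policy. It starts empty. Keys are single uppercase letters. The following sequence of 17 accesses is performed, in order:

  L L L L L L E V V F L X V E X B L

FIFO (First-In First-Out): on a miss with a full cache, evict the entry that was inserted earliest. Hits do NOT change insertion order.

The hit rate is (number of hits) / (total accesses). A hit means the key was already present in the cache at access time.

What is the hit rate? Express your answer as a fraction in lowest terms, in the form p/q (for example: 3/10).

Answer: 6/17

Derivation:
FIFO simulation (capacity=2):
  1. access L: MISS. Cache (old->new): [L]
  2. access L: HIT. Cache (old->new): [L]
  3. access L: HIT. Cache (old->new): [L]
  4. access L: HIT. Cache (old->new): [L]
  5. access L: HIT. Cache (old->new): [L]
  6. access L: HIT. Cache (old->new): [L]
  7. access E: MISS. Cache (old->new): [L E]
  8. access V: MISS, evict L. Cache (old->new): [E V]
  9. access V: HIT. Cache (old->new): [E V]
  10. access F: MISS, evict E. Cache (old->new): [V F]
  11. access L: MISS, evict V. Cache (old->new): [F L]
  12. access X: MISS, evict F. Cache (old->new): [L X]
  13. access V: MISS, evict L. Cache (old->new): [X V]
  14. access E: MISS, evict X. Cache (old->new): [V E]
  15. access X: MISS, evict V. Cache (old->new): [E X]
  16. access B: MISS, evict E. Cache (old->new): [X B]
  17. access L: MISS, evict X. Cache (old->new): [B L]
Total: 6 hits, 11 misses, 9 evictions

Hit rate = 6/17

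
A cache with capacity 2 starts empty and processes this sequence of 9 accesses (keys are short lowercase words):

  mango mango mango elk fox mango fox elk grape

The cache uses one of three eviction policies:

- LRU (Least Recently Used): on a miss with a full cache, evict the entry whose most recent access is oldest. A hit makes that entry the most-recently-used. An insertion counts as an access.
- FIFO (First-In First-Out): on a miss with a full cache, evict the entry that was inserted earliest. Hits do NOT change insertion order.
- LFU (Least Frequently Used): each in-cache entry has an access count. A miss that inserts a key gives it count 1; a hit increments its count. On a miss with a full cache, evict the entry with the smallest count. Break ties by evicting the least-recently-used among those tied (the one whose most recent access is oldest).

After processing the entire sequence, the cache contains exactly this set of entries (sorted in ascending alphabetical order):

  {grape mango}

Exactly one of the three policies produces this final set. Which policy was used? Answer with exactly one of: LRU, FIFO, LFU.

Simulating under each policy and comparing final sets:
  LRU: final set = {elk grape} -> differs
  FIFO: final set = {elk grape} -> differs
  LFU: final set = {grape mango} -> MATCHES target
Only LFU produces the target set.

Answer: LFU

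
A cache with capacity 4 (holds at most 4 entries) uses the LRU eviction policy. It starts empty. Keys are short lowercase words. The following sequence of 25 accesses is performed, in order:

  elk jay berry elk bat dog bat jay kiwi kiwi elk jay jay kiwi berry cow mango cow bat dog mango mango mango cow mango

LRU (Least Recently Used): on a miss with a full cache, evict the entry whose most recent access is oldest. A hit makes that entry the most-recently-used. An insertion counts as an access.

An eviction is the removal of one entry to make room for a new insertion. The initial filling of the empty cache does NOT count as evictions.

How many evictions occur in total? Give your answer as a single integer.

Answer: 9

Derivation:
LRU simulation (capacity=4):
  1. access elk: MISS. Cache (LRU->MRU): [elk]
  2. access jay: MISS. Cache (LRU->MRU): [elk jay]
  3. access berry: MISS. Cache (LRU->MRU): [elk jay berry]
  4. access elk: HIT. Cache (LRU->MRU): [jay berry elk]
  5. access bat: MISS. Cache (LRU->MRU): [jay berry elk bat]
  6. access dog: MISS, evict jay. Cache (LRU->MRU): [berry elk bat dog]
  7. access bat: HIT. Cache (LRU->MRU): [berry elk dog bat]
  8. access jay: MISS, evict berry. Cache (LRU->MRU): [elk dog bat jay]
  9. access kiwi: MISS, evict elk. Cache (LRU->MRU): [dog bat jay kiwi]
  10. access kiwi: HIT. Cache (LRU->MRU): [dog bat jay kiwi]
  11. access elk: MISS, evict dog. Cache (LRU->MRU): [bat jay kiwi elk]
  12. access jay: HIT. Cache (LRU->MRU): [bat kiwi elk jay]
  13. access jay: HIT. Cache (LRU->MRU): [bat kiwi elk jay]
  14. access kiwi: HIT. Cache (LRU->MRU): [bat elk jay kiwi]
  15. access berry: MISS, evict bat. Cache (LRU->MRU): [elk jay kiwi berry]
  16. access cow: MISS, evict elk. Cache (LRU->MRU): [jay kiwi berry cow]
  17. access mango: MISS, evict jay. Cache (LRU->MRU): [kiwi berry cow mango]
  18. access cow: HIT. Cache (LRU->MRU): [kiwi berry mango cow]
  19. access bat: MISS, evict kiwi. Cache (LRU->MRU): [berry mango cow bat]
  20. access dog: MISS, evict berry. Cache (LRU->MRU): [mango cow bat dog]
  21. access mango: HIT. Cache (LRU->MRU): [cow bat dog mango]
  22. access mango: HIT. Cache (LRU->MRU): [cow bat dog mango]
  23. access mango: HIT. Cache (LRU->MRU): [cow bat dog mango]
  24. access cow: HIT. Cache (LRU->MRU): [bat dog mango cow]
  25. access mango: HIT. Cache (LRU->MRU): [bat dog cow mango]
Total: 12 hits, 13 misses, 9 evictions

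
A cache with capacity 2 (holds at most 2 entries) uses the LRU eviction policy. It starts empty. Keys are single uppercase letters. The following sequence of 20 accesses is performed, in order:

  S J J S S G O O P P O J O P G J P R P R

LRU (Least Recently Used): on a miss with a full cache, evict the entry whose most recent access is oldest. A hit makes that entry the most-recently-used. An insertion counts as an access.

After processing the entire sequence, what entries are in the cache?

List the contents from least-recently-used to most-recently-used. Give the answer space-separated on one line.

Answer: P R

Derivation:
LRU simulation (capacity=2):
  1. access S: MISS. Cache (LRU->MRU): [S]
  2. access J: MISS. Cache (LRU->MRU): [S J]
  3. access J: HIT. Cache (LRU->MRU): [S J]
  4. access S: HIT. Cache (LRU->MRU): [J S]
  5. access S: HIT. Cache (LRU->MRU): [J S]
  6. access G: MISS, evict J. Cache (LRU->MRU): [S G]
  7. access O: MISS, evict S. Cache (LRU->MRU): [G O]
  8. access O: HIT. Cache (LRU->MRU): [G O]
  9. access P: MISS, evict G. Cache (LRU->MRU): [O P]
  10. access P: HIT. Cache (LRU->MRU): [O P]
  11. access O: HIT. Cache (LRU->MRU): [P O]
  12. access J: MISS, evict P. Cache (LRU->MRU): [O J]
  13. access O: HIT. Cache (LRU->MRU): [J O]
  14. access P: MISS, evict J. Cache (LRU->MRU): [O P]
  15. access G: MISS, evict O. Cache (LRU->MRU): [P G]
  16. access J: MISS, evict P. Cache (LRU->MRU): [G J]
  17. access P: MISS, evict G. Cache (LRU->MRU): [J P]
  18. access R: MISS, evict J. Cache (LRU->MRU): [P R]
  19. access P: HIT. Cache (LRU->MRU): [R P]
  20. access R: HIT. Cache (LRU->MRU): [P R]
Total: 9 hits, 11 misses, 9 evictions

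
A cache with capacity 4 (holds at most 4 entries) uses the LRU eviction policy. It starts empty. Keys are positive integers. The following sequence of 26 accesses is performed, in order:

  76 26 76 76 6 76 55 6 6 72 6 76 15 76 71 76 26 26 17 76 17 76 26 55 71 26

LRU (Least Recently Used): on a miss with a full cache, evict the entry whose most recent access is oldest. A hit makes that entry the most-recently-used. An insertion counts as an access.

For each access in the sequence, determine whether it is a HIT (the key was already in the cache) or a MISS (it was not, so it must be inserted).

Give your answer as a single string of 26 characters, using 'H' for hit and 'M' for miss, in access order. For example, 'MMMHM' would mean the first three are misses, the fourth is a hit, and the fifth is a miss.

LRU simulation (capacity=4):
  1. access 76: MISS. Cache (LRU->MRU): [76]
  2. access 26: MISS. Cache (LRU->MRU): [76 26]
  3. access 76: HIT. Cache (LRU->MRU): [26 76]
  4. access 76: HIT. Cache (LRU->MRU): [26 76]
  5. access 6: MISS. Cache (LRU->MRU): [26 76 6]
  6. access 76: HIT. Cache (LRU->MRU): [26 6 76]
  7. access 55: MISS. Cache (LRU->MRU): [26 6 76 55]
  8. access 6: HIT. Cache (LRU->MRU): [26 76 55 6]
  9. access 6: HIT. Cache (LRU->MRU): [26 76 55 6]
  10. access 72: MISS, evict 26. Cache (LRU->MRU): [76 55 6 72]
  11. access 6: HIT. Cache (LRU->MRU): [76 55 72 6]
  12. access 76: HIT. Cache (LRU->MRU): [55 72 6 76]
  13. access 15: MISS, evict 55. Cache (LRU->MRU): [72 6 76 15]
  14. access 76: HIT. Cache (LRU->MRU): [72 6 15 76]
  15. access 71: MISS, evict 72. Cache (LRU->MRU): [6 15 76 71]
  16. access 76: HIT. Cache (LRU->MRU): [6 15 71 76]
  17. access 26: MISS, evict 6. Cache (LRU->MRU): [15 71 76 26]
  18. access 26: HIT. Cache (LRU->MRU): [15 71 76 26]
  19. access 17: MISS, evict 15. Cache (LRU->MRU): [71 76 26 17]
  20. access 76: HIT. Cache (LRU->MRU): [71 26 17 76]
  21. access 17: HIT. Cache (LRU->MRU): [71 26 76 17]
  22. access 76: HIT. Cache (LRU->MRU): [71 26 17 76]
  23. access 26: HIT. Cache (LRU->MRU): [71 17 76 26]
  24. access 55: MISS, evict 71. Cache (LRU->MRU): [17 76 26 55]
  25. access 71: MISS, evict 17. Cache (LRU->MRU): [76 26 55 71]
  26. access 26: HIT. Cache (LRU->MRU): [76 55 71 26]
Total: 15 hits, 11 misses, 7 evictions

Answer: MMHHMHMHHMHHMHMHMHMHHHHMMH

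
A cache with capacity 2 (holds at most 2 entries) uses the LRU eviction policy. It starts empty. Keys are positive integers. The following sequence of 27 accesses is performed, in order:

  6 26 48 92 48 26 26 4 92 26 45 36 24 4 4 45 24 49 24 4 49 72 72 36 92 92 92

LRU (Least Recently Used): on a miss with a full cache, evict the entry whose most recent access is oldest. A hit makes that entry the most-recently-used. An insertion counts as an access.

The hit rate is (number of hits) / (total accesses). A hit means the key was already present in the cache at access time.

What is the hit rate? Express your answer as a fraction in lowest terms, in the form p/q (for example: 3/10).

Answer: 7/27

Derivation:
LRU simulation (capacity=2):
  1. access 6: MISS. Cache (LRU->MRU): [6]
  2. access 26: MISS. Cache (LRU->MRU): [6 26]
  3. access 48: MISS, evict 6. Cache (LRU->MRU): [26 48]
  4. access 92: MISS, evict 26. Cache (LRU->MRU): [48 92]
  5. access 48: HIT. Cache (LRU->MRU): [92 48]
  6. access 26: MISS, evict 92. Cache (LRU->MRU): [48 26]
  7. access 26: HIT. Cache (LRU->MRU): [48 26]
  8. access 4: MISS, evict 48. Cache (LRU->MRU): [26 4]
  9. access 92: MISS, evict 26. Cache (LRU->MRU): [4 92]
  10. access 26: MISS, evict 4. Cache (LRU->MRU): [92 26]
  11. access 45: MISS, evict 92. Cache (LRU->MRU): [26 45]
  12. access 36: MISS, evict 26. Cache (LRU->MRU): [45 36]
  13. access 24: MISS, evict 45. Cache (LRU->MRU): [36 24]
  14. access 4: MISS, evict 36. Cache (LRU->MRU): [24 4]
  15. access 4: HIT. Cache (LRU->MRU): [24 4]
  16. access 45: MISS, evict 24. Cache (LRU->MRU): [4 45]
  17. access 24: MISS, evict 4. Cache (LRU->MRU): [45 24]
  18. access 49: MISS, evict 45. Cache (LRU->MRU): [24 49]
  19. access 24: HIT. Cache (LRU->MRU): [49 24]
  20. access 4: MISS, evict 49. Cache (LRU->MRU): [24 4]
  21. access 49: MISS, evict 24. Cache (LRU->MRU): [4 49]
  22. access 72: MISS, evict 4. Cache (LRU->MRU): [49 72]
  23. access 72: HIT. Cache (LRU->MRU): [49 72]
  24. access 36: MISS, evict 49. Cache (LRU->MRU): [72 36]
  25. access 92: MISS, evict 72. Cache (LRU->MRU): [36 92]
  26. access 92: HIT. Cache (LRU->MRU): [36 92]
  27. access 92: HIT. Cache (LRU->MRU): [36 92]
Total: 7 hits, 20 misses, 18 evictions

Hit rate = 7/27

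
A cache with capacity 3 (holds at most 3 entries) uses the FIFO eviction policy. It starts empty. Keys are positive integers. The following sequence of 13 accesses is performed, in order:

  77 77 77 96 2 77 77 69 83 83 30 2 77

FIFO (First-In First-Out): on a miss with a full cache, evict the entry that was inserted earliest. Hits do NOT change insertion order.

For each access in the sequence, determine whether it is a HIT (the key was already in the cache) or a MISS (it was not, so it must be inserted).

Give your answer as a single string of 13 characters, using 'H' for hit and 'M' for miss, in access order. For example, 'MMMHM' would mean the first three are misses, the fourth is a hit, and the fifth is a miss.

Answer: MHHMMHHMMHMMM

Derivation:
FIFO simulation (capacity=3):
  1. access 77: MISS. Cache (old->new): [77]
  2. access 77: HIT. Cache (old->new): [77]
  3. access 77: HIT. Cache (old->new): [77]
  4. access 96: MISS. Cache (old->new): [77 96]
  5. access 2: MISS. Cache (old->new): [77 96 2]
  6. access 77: HIT. Cache (old->new): [77 96 2]
  7. access 77: HIT. Cache (old->new): [77 96 2]
  8. access 69: MISS, evict 77. Cache (old->new): [96 2 69]
  9. access 83: MISS, evict 96. Cache (old->new): [2 69 83]
  10. access 83: HIT. Cache (old->new): [2 69 83]
  11. access 30: MISS, evict 2. Cache (old->new): [69 83 30]
  12. access 2: MISS, evict 69. Cache (old->new): [83 30 2]
  13. access 77: MISS, evict 83. Cache (old->new): [30 2 77]
Total: 5 hits, 8 misses, 5 evictions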